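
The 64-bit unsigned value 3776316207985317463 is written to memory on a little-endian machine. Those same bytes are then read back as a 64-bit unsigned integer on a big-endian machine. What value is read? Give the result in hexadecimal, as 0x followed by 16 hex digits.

0x57D68358952B6834

3776316207985317463 in 64-bit hexadecimal is 0x34682B955883D657.
Stored little-endian, the bytes at ascending addresses are 57 D6 83 58 95 2B 68 34.
Read back as big-endian, the last byte is least significant, giving 0x57D68358952B6834.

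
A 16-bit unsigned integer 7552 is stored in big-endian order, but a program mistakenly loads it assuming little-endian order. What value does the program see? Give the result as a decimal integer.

32797

7552 in 16-bit hexadecimal is 0x1D80.
Stored big-endian, the bytes at ascending addresses are 1D 80.
Read back as little-endian, the first byte is least significant, giving 0x801D.
0x801D = 32797.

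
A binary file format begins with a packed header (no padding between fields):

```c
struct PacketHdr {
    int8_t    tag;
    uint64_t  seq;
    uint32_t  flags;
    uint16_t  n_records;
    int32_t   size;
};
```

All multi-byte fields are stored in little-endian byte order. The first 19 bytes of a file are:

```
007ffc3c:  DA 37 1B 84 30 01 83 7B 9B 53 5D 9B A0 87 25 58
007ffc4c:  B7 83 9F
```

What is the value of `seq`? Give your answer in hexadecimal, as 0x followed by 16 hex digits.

`seq` follows `tag` (1 byte), so it starts at byte offset 1 and occupies 8 bytes.
Bytes at offsets 1..8: 37 1B 84 30 01 83 7B 9B.
In little-endian order the low byte comes first in memory.
Reassemble most-significant byte first: 9B 7B 83 01 30 84 1B 37 → 0x9B7B830130841B37.

0x9B7B830130841B37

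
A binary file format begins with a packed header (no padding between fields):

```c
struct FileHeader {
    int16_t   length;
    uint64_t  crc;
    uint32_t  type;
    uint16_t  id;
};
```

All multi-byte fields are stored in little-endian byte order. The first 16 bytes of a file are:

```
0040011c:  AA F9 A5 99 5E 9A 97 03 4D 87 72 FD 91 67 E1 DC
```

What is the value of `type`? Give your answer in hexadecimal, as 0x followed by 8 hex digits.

`type` follows `length` (2 B), `crc` (8 B), so it starts at offset 2 + 8 = 10 and occupies 4 bytes.
Bytes at offsets 10..13: 72 FD 91 67.
In little-endian order the low byte comes first in memory.
Reassemble most-significant byte first: 67 91 FD 72 → 0x6791FD72.

0x6791FD72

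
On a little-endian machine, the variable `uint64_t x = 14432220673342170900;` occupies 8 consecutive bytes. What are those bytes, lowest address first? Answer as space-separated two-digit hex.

14 E7 9B BA 3C 8C 49 C8

14432220673342170900 in hexadecimal, padded to 64 bits, is 0xC8498C3CBA9BE714.
Split into bytes (most-significant first): C8 49 8C 3C BA 9B E7 14.
Little-endian stores the least-significant byte at the lowest address.
So at ascending addresses the bytes are 14 E7 9B BA 3C 8C 49 C8.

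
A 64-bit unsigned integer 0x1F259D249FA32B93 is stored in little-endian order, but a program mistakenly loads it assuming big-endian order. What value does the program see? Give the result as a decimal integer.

Stored little-endian, the bytes at ascending addresses are 93 2B A3 9F 24 9D 25 1F.
Read back as big-endian, the last byte is least significant, giving 0x932BA39F249D251F.
0x932BA39F249D251F = 10604749651483370783.

10604749651483370783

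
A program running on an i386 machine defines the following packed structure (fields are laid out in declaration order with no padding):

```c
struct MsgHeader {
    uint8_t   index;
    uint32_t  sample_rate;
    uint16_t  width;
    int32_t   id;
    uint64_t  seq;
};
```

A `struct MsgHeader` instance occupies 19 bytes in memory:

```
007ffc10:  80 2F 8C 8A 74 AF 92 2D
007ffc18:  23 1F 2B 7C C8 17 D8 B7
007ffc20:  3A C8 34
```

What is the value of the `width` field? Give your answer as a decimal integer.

37551

`width` follows `index` (1 B), `sample_rate` (4 B), so it starts at offset 1 + 4 = 5 and occupies 2 bytes.
Bytes at offsets 5..6: AF 92.
In little-endian order the low byte comes first in memory.
Reassemble most-significant byte first: 92 AF → 0x92AF.
0x92AF = 37551.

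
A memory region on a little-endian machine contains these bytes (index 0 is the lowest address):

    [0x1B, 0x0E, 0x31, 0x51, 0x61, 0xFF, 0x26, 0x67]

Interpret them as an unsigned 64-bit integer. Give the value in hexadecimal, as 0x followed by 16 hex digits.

Little-endian stores the least-significant byte at the lowest address.
Reassemble most-significant byte first: 67 26 FF 61 51 31 0E 1B → 0x6726FF6151310E1B.

0x6726FF6151310E1B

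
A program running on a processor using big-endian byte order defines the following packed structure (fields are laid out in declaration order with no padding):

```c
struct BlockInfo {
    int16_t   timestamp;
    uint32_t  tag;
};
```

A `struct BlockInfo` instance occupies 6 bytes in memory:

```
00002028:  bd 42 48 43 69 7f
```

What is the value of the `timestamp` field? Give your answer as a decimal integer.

`timestamp` is the first field, at byte offset 0, occupying 2 bytes.
Bytes at offsets 0..1: BD 42.
Big-endian stores the most-significant byte at the lowest address.
The bytes are already most-significant first: 0xBD42.
Top bit is set, so as a signed 16-bit value this is 0xBD42 − 2^16 = -17086.

-17086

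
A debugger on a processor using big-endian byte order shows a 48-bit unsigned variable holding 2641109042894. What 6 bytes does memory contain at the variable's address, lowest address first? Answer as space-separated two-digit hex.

2641109042894 in hexadecimal, padded to 48 bits, is 0x0266EE5DC6CE.
Split into bytes (most-significant first): 02 66 EE 5D C6 CE.
Big-endian: lowest address holds the most-significant byte.
So the memory order matches the most-significant-first order: 02 66 EE 5D C6 CE.

02 66 EE 5D C6 CE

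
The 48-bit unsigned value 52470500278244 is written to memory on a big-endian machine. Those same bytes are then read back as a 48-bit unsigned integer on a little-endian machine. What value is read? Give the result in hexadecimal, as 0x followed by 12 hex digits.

52470500278244 in 48-bit hexadecimal is 0x2FB8BD87BFE4.
Stored big-endian, the bytes at ascending addresses are 2F B8 BD 87 BF E4.
Read back as little-endian, the first byte is least significant, giving 0xE4BF87BDB82F.

0xE4BF87BDB82F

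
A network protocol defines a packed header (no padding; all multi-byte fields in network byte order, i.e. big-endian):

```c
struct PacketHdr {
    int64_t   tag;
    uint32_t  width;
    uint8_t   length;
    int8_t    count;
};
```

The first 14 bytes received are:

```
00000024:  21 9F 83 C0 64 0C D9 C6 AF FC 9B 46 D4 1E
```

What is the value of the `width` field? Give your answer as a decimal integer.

`width` follows `tag` (8 bytes), so it starts at byte offset 8 and occupies 4 bytes.
Bytes at offsets 8..11: AF FC 9B 46.
In big-endian order the high byte comes first in memory.
The bytes are already most-significant first: 0xAFFC9B46.
0xAFFC9B46 = 2952567622.

2952567622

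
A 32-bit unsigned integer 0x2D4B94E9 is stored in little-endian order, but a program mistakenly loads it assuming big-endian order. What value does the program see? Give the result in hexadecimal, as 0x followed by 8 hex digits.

Stored little-endian, the bytes at ascending addresses are E9 94 4B 2D.
Read back as big-endian, the last byte is least significant, giving 0xE9944B2D.

0xE9944B2D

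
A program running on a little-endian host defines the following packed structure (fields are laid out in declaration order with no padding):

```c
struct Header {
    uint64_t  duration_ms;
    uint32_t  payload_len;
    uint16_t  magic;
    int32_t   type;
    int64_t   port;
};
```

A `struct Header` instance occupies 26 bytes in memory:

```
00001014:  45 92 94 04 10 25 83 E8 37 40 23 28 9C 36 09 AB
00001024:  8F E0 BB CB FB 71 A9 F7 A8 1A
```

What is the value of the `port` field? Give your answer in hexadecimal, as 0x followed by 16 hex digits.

0x1AA8F7A971FBCBBB

`port` follows `duration_ms` (8 B), `payload_len` (4 B), `magic` (2 B), `type` (4 B), so it starts at offset 8 + 4 + 2 + 4 = 18 and occupies 8 bytes.
Bytes at offsets 18..25: BB CB FB 71 A9 F7 A8 1A.
In little-endian order the low byte comes first in memory.
Reassemble most-significant byte first: 1A A8 F7 A9 71 FB CB BB → 0x1AA8F7A971FBCBBB.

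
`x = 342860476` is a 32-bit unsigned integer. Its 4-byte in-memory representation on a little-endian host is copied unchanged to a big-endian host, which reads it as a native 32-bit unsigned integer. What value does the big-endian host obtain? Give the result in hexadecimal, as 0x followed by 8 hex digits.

0xBCA26F14

342860476 in 32-bit hexadecimal is 0x146FA2BC.
Stored little-endian, the bytes at ascending addresses are BC A2 6F 14.
Read back as big-endian, the last byte is least significant, giving 0xBCA26F14.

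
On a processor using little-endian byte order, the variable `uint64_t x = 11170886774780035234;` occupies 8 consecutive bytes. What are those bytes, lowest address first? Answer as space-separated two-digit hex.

A2 80 DF F4 55 F6 06 9B

11170886774780035234 in hexadecimal, padded to 64 bits, is 0x9B06F655F4DF80A2.
Split into bytes (most-significant first): 9B 06 F6 55 F4 DF 80 A2.
Little-endian: lowest address holds the least-significant byte.
So at ascending addresses the bytes are A2 80 DF F4 55 F6 06 9B.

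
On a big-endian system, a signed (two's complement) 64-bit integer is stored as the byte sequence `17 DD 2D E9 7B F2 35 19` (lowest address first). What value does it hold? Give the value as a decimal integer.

1719581113555498265

Big-endian: lowest address holds the most-significant byte.
The bytes are already most-significant first: 0x17DD2DE97BF23519.
0x17DD2DE97BF23519 = 1719581113555498265.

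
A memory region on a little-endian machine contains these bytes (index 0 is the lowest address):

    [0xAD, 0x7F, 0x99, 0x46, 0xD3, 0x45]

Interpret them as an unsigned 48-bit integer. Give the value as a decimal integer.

Little-endian: lowest address holds the least-significant byte.
Reassemble most-significant byte first: 45 D3 46 99 7F AD → 0x45D346997FAD.
0x45D346997FAD = 76773724880813.

76773724880813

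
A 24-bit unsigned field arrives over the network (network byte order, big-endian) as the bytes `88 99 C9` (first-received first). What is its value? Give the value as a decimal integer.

8952265

Big-endian stores the most-significant byte at the lowest address.
The bytes are already most-significant first: 0x8899C9.
0x8899C9 = 8952265.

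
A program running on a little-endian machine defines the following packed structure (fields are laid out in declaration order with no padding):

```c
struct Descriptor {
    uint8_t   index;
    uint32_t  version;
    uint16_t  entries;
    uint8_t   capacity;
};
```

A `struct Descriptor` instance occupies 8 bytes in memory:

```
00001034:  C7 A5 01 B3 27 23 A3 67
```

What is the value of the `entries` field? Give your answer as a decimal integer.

41763

`entries` follows `index` (1 B), `version` (4 B), so it starts at offset 1 + 4 = 5 and occupies 2 bytes.
Bytes at offsets 5..6: 23 A3.
Little-endian stores the least-significant byte at the lowest address.
Reassemble most-significant byte first: A3 23 → 0xA323.
0xA323 = 41763.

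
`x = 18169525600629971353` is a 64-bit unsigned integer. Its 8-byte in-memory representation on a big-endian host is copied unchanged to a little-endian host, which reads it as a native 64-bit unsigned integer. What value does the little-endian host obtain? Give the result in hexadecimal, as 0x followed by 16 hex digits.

0x9959EA7A441F27FC

18169525600629971353 in 64-bit hexadecimal is 0xFC271F447AEA5999.
Stored big-endian, the bytes at ascending addresses are FC 27 1F 44 7A EA 59 99.
Read back as little-endian, the first byte is least significant, giving 0x9959EA7A441F27FC.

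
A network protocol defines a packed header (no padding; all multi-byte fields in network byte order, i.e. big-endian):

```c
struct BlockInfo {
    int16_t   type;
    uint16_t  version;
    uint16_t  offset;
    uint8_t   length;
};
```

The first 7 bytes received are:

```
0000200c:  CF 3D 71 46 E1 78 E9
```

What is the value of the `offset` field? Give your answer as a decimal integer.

57720

`offset` follows `type` (2 B), `version` (2 B), so it starts at offset 2 + 2 = 4 and occupies 2 bytes.
Bytes at offsets 4..5: E1 78.
In big-endian order the high byte comes first in memory.
The bytes are already most-significant first: 0xE178.
0xE178 = 57720.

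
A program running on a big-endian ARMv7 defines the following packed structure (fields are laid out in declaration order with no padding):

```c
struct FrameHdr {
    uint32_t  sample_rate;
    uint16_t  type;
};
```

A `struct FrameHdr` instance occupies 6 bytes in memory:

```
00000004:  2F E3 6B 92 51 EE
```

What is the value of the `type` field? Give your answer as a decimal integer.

`type` follows `sample_rate` (4 bytes), so it starts at byte offset 4 and occupies 2 bytes.
Bytes at offsets 4..5: 51 EE.
Big-endian stores the most-significant byte at the lowest address.
The bytes are already most-significant first: 0x51EE.
0x51EE = 20974.

20974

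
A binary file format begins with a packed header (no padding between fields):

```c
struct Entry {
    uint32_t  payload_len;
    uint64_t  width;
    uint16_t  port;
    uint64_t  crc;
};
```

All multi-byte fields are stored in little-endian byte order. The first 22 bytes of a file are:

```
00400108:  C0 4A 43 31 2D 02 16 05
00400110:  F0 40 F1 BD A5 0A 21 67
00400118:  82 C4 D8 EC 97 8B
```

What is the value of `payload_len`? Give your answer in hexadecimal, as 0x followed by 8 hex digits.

0x31434AC0

`payload_len` is the first field, at byte offset 0, occupying 4 bytes.
Bytes at offsets 0..3: C0 4A 43 31.
In little-endian order the low byte comes first in memory.
Reassemble most-significant byte first: 31 43 4A C0 → 0x31434AC0.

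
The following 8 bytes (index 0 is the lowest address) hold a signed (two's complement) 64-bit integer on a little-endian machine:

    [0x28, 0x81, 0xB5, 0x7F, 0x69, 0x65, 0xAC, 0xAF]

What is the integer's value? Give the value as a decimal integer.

-5788139917289357016

Little-endian: lowest address holds the least-significant byte.
Reassemble most-significant byte first: AF AC 65 69 7F B5 81 28 → 0xAFAC65697FB58128.
Top bit is set, so as a signed 64-bit value this is 0xAFAC65697FB58128 − 2^64 = -5788139917289357016.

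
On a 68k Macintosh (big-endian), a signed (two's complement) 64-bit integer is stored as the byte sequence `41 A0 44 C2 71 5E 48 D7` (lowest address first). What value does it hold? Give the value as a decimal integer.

Big-endian: lowest address holds the most-significant byte.
The bytes are already most-significant first: 0x41A044C2715E48D7.
0x41A044C2715E48D7 = 4728855210655369431.

4728855210655369431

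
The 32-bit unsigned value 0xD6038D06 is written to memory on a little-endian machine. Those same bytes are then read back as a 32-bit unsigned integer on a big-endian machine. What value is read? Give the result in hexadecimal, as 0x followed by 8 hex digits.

Stored little-endian, the bytes at ascending addresses are 06 8D 03 D6.
Read back as big-endian, the last byte is least significant, giving 0x068D03D6.

0x068D03D6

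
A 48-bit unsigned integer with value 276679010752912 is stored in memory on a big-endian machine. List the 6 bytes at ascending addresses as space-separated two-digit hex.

276679010752912 in hexadecimal, padded to 48 bits, is 0xFBA35A271990.
Split into bytes (most-significant first): FB A3 5A 27 19 90.
Big-endian: lowest address holds the most-significant byte.
So the memory order matches the most-significant-first order: FB A3 5A 27 19 90.

FB A3 5A 27 19 90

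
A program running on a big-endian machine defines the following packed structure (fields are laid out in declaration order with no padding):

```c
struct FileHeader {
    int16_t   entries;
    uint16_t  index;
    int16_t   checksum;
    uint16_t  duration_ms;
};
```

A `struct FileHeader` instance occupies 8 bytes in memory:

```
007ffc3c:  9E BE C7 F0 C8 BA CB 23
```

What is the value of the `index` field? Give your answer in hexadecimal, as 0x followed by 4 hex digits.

`index` follows `entries` (2 bytes), so it starts at byte offset 2 and occupies 2 bytes.
Bytes at offsets 2..3: C7 F0.
Big-endian stores the most-significant byte at the lowest address.
The bytes are already most-significant first: 0xC7F0.

0xC7F0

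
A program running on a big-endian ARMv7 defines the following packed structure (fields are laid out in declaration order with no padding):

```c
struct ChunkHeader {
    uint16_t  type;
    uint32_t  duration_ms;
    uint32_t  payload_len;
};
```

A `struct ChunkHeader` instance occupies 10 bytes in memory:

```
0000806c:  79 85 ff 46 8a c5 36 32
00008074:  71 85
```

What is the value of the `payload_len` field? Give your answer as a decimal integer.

`payload_len` follows `type` (2 B), `duration_ms` (4 B), so it starts at offset 2 + 4 = 6 and occupies 4 bytes.
Bytes at offsets 6..9: 36 32 71 85.
Big-endian stores the most-significant byte at the lowest address.
The bytes are already most-significant first: 0x36327185.
0x36327185 = 909275525.

909275525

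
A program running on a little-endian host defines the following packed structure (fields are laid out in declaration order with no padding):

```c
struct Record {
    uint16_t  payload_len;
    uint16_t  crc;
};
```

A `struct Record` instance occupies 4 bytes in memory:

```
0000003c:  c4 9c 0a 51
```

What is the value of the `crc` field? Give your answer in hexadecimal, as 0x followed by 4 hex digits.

`crc` follows `payload_len` (2 bytes), so it starts at byte offset 2 and occupies 2 bytes.
Bytes at offsets 2..3: 0A 51.
Little-endian: lowest address holds the least-significant byte.
Reassemble most-significant byte first: 51 0A → 0x510A.

0x510A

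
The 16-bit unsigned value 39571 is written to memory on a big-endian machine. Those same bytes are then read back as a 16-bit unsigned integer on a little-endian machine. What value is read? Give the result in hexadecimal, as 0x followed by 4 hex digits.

0x939A

39571 in 16-bit hexadecimal is 0x9A93.
Stored big-endian, the bytes at ascending addresses are 9A 93.
Read back as little-endian, the first byte is least significant, giving 0x939A.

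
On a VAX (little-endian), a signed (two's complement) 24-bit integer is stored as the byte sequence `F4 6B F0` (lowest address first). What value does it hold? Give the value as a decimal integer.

-1020940

In little-endian order the low byte comes first in memory.
Reassemble most-significant byte first: F0 6B F4 → 0xF06BF4.
Top bit is set, so as a signed 24-bit value this is 0xF06BF4 − 2^24 = -1020940.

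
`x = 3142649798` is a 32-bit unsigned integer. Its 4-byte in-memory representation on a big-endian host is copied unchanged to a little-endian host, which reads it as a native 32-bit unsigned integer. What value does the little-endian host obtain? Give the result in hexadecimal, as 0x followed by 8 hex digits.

0xC60751BB

3142649798 in 32-bit hexadecimal is 0xBB5107C6.
Stored big-endian, the bytes at ascending addresses are BB 51 07 C6.
Read back as little-endian, the first byte is least significant, giving 0xC60751BB.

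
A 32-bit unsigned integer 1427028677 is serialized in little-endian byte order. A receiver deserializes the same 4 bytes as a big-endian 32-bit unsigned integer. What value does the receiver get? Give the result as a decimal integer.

1427028677 in 32-bit hexadecimal is 0x550EBAC5.
Stored little-endian, the bytes at ascending addresses are C5 BA 0E 55.
Read back as big-endian, the last byte is least significant, giving 0xC5BA0E55.
0xC5BA0E55 = 3317304917.

3317304917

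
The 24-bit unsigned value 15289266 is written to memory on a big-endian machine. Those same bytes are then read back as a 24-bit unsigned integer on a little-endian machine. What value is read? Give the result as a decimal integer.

11684841

15289266 in 24-bit hexadecimal is 0xE94BB2.
Stored big-endian, the bytes at ascending addresses are E9 4B B2.
Read back as little-endian, the first byte is least significant, giving 0xB24BE9.
0xB24BE9 = 11684841.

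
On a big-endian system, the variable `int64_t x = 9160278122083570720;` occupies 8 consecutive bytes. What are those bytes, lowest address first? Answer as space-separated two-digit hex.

7F 1F D8 6B 36 92 D4 20

9160278122083570720 in hexadecimal, padded to 64 bits, is 0x7F1FD86B3692D420.
Split into bytes (most-significant first): 7F 1F D8 6B 36 92 D4 20.
Big-endian: lowest address holds the most-significant byte.
So the memory order matches the most-significant-first order: 7F 1F D8 6B 36 92 D4 20.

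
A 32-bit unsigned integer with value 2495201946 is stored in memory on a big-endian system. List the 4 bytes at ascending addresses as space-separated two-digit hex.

94 B9 C2 9A

2495201946 in hexadecimal, padded to 32 bits, is 0x94B9C29A.
Split into bytes (most-significant first): 94 B9 C2 9A.
Big-endian: lowest address holds the most-significant byte.
So the memory order matches the most-significant-first order: 94 B9 C2 9A.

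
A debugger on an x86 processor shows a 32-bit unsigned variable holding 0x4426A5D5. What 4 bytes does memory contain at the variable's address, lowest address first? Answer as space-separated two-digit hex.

Split into bytes (most-significant first): 44 26 A5 D5.
In little-endian order the low byte comes first in memory.
So at ascending addresses the bytes are D5 A5 26 44.

D5 A5 26 44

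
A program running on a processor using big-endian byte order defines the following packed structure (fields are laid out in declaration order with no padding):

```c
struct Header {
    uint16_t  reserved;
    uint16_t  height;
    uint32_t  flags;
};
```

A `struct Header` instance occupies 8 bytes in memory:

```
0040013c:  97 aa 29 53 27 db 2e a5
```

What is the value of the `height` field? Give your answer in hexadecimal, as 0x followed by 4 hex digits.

`height` follows `reserved` (2 bytes), so it starts at byte offset 2 and occupies 2 bytes.
Bytes at offsets 2..3: 29 53.
Big-endian stores the most-significant byte at the lowest address.
The bytes are already most-significant first: 0x2953.

0x2953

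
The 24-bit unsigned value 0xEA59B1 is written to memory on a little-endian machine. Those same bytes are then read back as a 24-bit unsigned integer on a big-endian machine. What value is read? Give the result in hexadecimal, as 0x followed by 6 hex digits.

0xB159EA

Stored little-endian, the bytes at ascending addresses are B1 59 EA.
Read back as big-endian, the last byte is least significant, giving 0xB159EA.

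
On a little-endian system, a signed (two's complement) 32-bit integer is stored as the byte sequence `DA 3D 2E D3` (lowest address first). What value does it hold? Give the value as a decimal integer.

In little-endian order the low byte comes first in memory.
Reassemble most-significant byte first: D3 2E 3D DA → 0xD32E3DDA.
Top bit is set, so as a signed 32-bit value this is 0xD32E3DDA − 2^32 = -751944230.

-751944230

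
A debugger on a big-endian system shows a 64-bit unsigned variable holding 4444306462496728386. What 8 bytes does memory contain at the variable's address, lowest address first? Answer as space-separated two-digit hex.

3D AD 59 2E 42 17 25 42

4444306462496728386 in hexadecimal, padded to 64 bits, is 0x3DAD592E42172542.
Split into bytes (most-significant first): 3D AD 59 2E 42 17 25 42.
Big-endian: lowest address holds the most-significant byte.
So the memory order matches the most-significant-first order: 3D AD 59 2E 42 17 25 42.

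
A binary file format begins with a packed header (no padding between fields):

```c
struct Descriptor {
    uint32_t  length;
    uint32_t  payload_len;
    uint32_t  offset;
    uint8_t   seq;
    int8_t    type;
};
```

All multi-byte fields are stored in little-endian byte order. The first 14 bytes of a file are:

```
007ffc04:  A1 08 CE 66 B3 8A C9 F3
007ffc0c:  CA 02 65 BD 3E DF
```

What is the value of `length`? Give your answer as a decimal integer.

1724778657

`length` is the first field, at byte offset 0, occupying 4 bytes.
Bytes at offsets 0..3: A1 08 CE 66.
In little-endian order the low byte comes first in memory.
Reassemble most-significant byte first: 66 CE 08 A1 → 0x66CE08A1.
0x66CE08A1 = 1724778657.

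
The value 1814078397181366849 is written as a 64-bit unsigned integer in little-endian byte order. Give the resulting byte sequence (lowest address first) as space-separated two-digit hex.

1814078397181366849 in hexadecimal, padded to 64 bits, is 0x192CE6B0DAB49241.
Split into bytes (most-significant first): 19 2C E6 B0 DA B4 92 41.
Little-endian stores the least-significant byte at the lowest address.
So at ascending addresses the bytes are 41 92 B4 DA B0 E6 2C 19.

41 92 B4 DA B0 E6 2C 19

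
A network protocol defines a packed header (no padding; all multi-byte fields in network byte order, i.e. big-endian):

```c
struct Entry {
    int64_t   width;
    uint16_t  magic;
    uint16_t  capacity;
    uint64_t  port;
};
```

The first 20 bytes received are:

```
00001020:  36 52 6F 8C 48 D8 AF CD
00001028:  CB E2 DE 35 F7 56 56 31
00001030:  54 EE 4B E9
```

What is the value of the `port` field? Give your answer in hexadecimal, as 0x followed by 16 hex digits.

0xF756563154EE4BE9

`port` follows `width` (8 B), `magic` (2 B), `capacity` (2 B), so it starts at offset 8 + 2 + 2 = 12 and occupies 8 bytes.
Bytes at offsets 12..19: F7 56 56 31 54 EE 4B E9.
Big-endian stores the most-significant byte at the lowest address.
The bytes are already most-significant first: 0xF756563154EE4BE9.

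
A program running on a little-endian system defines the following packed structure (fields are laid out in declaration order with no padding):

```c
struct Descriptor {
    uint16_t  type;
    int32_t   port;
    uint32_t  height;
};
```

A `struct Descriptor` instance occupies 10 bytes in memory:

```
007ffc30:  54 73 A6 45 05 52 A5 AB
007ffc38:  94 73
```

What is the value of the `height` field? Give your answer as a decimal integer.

`height` follows `type` (2 B), `port` (4 B), so it starts at offset 2 + 4 = 6 and occupies 4 bytes.
Bytes at offsets 6..9: A5 AB 94 73.
Little-endian stores the least-significant byte at the lowest address.
Reassemble most-significant byte first: 73 94 AB A5 → 0x7394ABA5.
0x7394ABA5 = 1939123109.

1939123109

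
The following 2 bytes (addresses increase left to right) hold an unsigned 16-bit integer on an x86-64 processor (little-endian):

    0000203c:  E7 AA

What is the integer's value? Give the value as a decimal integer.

Little-endian: lowest address holds the least-significant byte.
Reassemble most-significant byte first: AA E7 → 0xAAE7.
0xAAE7 = 43751.

43751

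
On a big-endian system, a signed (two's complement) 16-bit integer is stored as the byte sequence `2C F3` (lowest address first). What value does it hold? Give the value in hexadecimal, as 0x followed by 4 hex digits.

0x2CF3

Big-endian: lowest address holds the most-significant byte.
The bytes are already most-significant first: 0x2CF3.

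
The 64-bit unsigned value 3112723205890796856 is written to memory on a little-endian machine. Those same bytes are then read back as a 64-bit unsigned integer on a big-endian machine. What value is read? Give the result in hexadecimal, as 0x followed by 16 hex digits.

0x386D3C8B439D322B

3112723205890796856 in 64-bit hexadecimal is 0x2B329D438B3C6D38.
Stored little-endian, the bytes at ascending addresses are 38 6D 3C 8B 43 9D 32 2B.
Read back as big-endian, the last byte is least significant, giving 0x386D3C8B439D322B.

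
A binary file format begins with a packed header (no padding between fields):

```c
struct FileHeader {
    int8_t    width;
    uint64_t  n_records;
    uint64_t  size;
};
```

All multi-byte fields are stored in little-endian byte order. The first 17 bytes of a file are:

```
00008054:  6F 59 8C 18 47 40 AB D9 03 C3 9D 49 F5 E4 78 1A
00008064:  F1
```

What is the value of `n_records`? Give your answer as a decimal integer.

277441144619043929

`n_records` follows `width` (1 byte), so it starts at byte offset 1 and occupies 8 bytes.
Bytes at offsets 1..8: 59 8C 18 47 40 AB D9 03.
Little-endian: lowest address holds the least-significant byte.
Reassemble most-significant byte first: 03 D9 AB 40 47 18 8C 59 → 0x03D9AB4047188C59.
0x03D9AB4047188C59 = 277441144619043929.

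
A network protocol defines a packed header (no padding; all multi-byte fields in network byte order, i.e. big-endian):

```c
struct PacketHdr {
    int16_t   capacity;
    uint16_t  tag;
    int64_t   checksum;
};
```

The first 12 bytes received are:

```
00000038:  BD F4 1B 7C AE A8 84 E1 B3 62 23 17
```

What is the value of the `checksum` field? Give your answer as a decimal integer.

`checksum` follows `capacity` (2 B), `tag` (2 B), so it starts at offset 2 + 2 = 4 and occupies 8 bytes.
Bytes at offsets 4..11: AE A8 84 E1 B3 62 23 17.
In big-endian order the high byte comes first in memory.
The bytes are already most-significant first: 0xAEA884E1B3622317.
Top bit is set, so as a signed 64-bit value this is 0xAEA884E1B3622317 − 2^64 = -5861288810110639337.

-5861288810110639337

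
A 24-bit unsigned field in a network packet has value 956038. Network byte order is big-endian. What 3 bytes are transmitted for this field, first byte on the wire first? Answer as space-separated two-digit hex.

0E 96 86

956038 in hexadecimal, padded to 24 bits, is 0x0E9686.
Split into bytes (most-significant first): 0E 96 86.
Big-endian: lowest address holds the most-significant byte.
So the memory order matches the most-significant-first order: 0E 96 86.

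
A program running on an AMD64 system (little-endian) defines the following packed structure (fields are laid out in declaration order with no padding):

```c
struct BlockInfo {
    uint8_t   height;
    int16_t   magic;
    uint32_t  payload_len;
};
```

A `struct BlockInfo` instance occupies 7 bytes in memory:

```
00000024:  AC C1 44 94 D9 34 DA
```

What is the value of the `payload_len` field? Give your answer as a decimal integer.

`payload_len` follows `height` (1 B), `magic` (2 B), so it starts at offset 1 + 2 = 3 and occupies 4 bytes.
Bytes at offsets 3..6: 94 D9 34 DA.
Little-endian stores the least-significant byte at the lowest address.
Reassemble most-significant byte first: DA 34 D9 94 → 0xDA34D994.
0xDA34D994 = 3660896660.

3660896660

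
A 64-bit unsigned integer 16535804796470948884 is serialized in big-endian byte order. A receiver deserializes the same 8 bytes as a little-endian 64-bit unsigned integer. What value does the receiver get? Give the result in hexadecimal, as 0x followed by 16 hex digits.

16535804796470948884 in 64-bit hexadecimal is 0xE57AFADA18D9F414.
Stored big-endian, the bytes at ascending addresses are E5 7A FA DA 18 D9 F4 14.
Read back as little-endian, the first byte is least significant, giving 0x14F4D918DAFA7AE5.

0x14F4D918DAFA7AE5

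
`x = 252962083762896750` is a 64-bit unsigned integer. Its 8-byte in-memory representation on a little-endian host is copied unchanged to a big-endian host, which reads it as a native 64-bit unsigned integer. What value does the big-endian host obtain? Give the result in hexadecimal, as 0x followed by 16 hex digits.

252962083762896750 in 64-bit hexadecimal is 0x0382B3ACC8547F6E.
Stored little-endian, the bytes at ascending addresses are 6E 7F 54 C8 AC B3 82 03.
Read back as big-endian, the last byte is least significant, giving 0x6E7F54C8ACB38203.

0x6E7F54C8ACB38203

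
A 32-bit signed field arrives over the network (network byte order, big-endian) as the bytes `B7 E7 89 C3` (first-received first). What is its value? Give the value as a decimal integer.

In big-endian order the high byte comes first in memory.
The bytes are already most-significant first: 0xB7E789C3.
Top bit is set, so as a signed 32-bit value this is 0xB7E789C3 − 2^32 = -1209562685.

-1209562685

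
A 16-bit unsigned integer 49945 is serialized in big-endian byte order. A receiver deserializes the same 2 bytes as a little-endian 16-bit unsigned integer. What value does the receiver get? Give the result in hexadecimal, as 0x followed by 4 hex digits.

49945 in 16-bit hexadecimal is 0xC319.
Stored big-endian, the bytes at ascending addresses are C3 19.
Read back as little-endian, the first byte is least significant, giving 0x19C3.

0x19C3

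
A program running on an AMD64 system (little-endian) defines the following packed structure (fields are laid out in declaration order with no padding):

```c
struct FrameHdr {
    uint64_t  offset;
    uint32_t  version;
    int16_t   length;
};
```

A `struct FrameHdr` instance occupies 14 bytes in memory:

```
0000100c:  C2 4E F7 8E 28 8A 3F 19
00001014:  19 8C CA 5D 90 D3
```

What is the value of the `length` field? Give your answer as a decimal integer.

`length` follows `offset` (8 B), `version` (4 B), so it starts at offset 8 + 4 = 12 and occupies 2 bytes.
Bytes at offsets 12..13: 90 D3.
Little-endian stores the least-significant byte at the lowest address.
Reassemble most-significant byte first: D3 90 → 0xD390.
Top bit is set, so as a signed 16-bit value this is 0xD390 − 2^16 = -11376.

-11376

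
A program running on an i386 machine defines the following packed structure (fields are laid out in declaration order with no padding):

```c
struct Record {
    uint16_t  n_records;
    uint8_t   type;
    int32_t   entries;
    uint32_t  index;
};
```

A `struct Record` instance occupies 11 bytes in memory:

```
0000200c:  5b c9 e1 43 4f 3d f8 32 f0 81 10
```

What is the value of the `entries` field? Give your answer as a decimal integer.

-130199741

`entries` follows `n_records` (2 B), `type` (1 B), so it starts at offset 2 + 1 = 3 and occupies 4 bytes.
Bytes at offsets 3..6: 43 4F 3D F8.
In little-endian order the low byte comes first in memory.
Reassemble most-significant byte first: F8 3D 4F 43 → 0xF83D4F43.
Top bit is set, so as a signed 32-bit value this is 0xF83D4F43 − 2^32 = -130199741.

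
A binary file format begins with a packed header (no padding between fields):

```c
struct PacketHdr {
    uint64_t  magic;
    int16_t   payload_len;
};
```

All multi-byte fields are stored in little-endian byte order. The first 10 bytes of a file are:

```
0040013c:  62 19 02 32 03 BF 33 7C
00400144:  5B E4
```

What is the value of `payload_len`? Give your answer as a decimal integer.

`payload_len` follows `magic` (8 bytes), so it starts at byte offset 8 and occupies 2 bytes.
Bytes at offsets 8..9: 5B E4.
Little-endian: lowest address holds the least-significant byte.
Reassemble most-significant byte first: E4 5B → 0xE45B.
Top bit is set, so as a signed 16-bit value this is 0xE45B − 2^16 = -7077.

-7077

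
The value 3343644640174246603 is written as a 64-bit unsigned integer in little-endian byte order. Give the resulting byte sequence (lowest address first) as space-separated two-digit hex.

CB 8A B9 B8 15 03 67 2E

3343644640174246603 in hexadecimal, padded to 64 bits, is 0x2E670315B8B98ACB.
Split into bytes (most-significant first): 2E 67 03 15 B8 B9 8A CB.
Little-endian: lowest address holds the least-significant byte.
So at ascending addresses the bytes are CB 8A B9 B8 15 03 67 2E.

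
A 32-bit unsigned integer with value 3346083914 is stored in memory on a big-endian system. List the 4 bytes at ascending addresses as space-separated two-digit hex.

3346083914 in hexadecimal, padded to 32 bits, is 0xC771304A.
Split into bytes (most-significant first): C7 71 30 4A.
Big-endian stores the most-significant byte at the lowest address.
So the memory order matches the most-significant-first order: C7 71 30 4A.

C7 71 30 4A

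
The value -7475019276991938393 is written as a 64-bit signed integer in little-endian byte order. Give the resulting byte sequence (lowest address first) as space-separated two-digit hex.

A7 C0 B2 69 92 65 43 98

Two's complement of -7475019276991938393 in 64 bits: 7475019276991938393 = 0x67BC9A6D964D3F59; invert → 0x9843659269B2C0A6; add 1 → 0x9843659269B2C0A7.
Split into bytes (most-significant first): 98 43 65 92 69 B2 C0 A7.
Little-endian: lowest address holds the least-significant byte.
So at ascending addresses the bytes are A7 C0 B2 69 92 65 43 98.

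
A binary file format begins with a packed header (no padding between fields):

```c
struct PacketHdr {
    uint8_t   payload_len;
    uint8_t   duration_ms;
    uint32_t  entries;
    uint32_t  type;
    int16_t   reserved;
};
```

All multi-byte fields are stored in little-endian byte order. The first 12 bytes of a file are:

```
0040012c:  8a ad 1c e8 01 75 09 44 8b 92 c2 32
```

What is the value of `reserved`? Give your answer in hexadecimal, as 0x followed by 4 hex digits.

0x32C2

`reserved` follows `payload_len` (1 B), `duration_ms` (1 B), `entries` (4 B), `type` (4 B), so it starts at offset 1 + 1 + 4 + 4 = 10 and occupies 2 bytes.
Bytes at offsets 10..11: C2 32.
Little-endian: lowest address holds the least-significant byte.
Reassemble most-significant byte first: 32 C2 → 0x32C2.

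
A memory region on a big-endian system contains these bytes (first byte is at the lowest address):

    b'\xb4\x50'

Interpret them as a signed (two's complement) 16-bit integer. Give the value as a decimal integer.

-19376

Big-endian: lowest address holds the most-significant byte.
The bytes are already most-significant first: 0xB450.
Top bit is set, so as a signed 16-bit value this is 0xB450 − 2^16 = -19376.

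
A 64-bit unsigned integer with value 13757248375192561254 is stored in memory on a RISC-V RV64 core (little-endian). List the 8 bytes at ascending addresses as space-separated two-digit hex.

66 26 2C 1A 82 90 EB BE

13757248375192561254 in hexadecimal, padded to 64 bits, is 0xBEEB90821A2C2666.
Split into bytes (most-significant first): BE EB 90 82 1A 2C 26 66.
In little-endian order the low byte comes first in memory.
So at ascending addresses the bytes are 66 26 2C 1A 82 90 EB BE.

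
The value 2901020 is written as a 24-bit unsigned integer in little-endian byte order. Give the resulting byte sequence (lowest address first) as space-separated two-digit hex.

2901020 in hexadecimal, padded to 24 bits, is 0x2C441C.
Split into bytes (most-significant first): 2C 44 1C.
In little-endian order the low byte comes first in memory.
So at ascending addresses the bytes are 1C 44 2C.

1C 44 2C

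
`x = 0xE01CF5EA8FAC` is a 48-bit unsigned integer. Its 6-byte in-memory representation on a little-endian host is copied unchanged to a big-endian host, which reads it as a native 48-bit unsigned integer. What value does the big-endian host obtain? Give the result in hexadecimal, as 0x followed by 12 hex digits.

0xAC8FEAF51CE0

Stored little-endian, the bytes at ascending addresses are AC 8F EA F5 1C E0.
Read back as big-endian, the last byte is least significant, giving 0xAC8FEAF51CE0.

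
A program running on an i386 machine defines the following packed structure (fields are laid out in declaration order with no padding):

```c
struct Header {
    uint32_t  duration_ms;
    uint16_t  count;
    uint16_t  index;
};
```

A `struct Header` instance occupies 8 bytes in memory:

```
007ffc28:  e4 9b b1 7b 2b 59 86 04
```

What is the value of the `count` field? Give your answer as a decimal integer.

22827

`count` follows `duration_ms` (4 bytes), so it starts at byte offset 4 and occupies 2 bytes.
Bytes at offsets 4..5: 2B 59.
Little-endian stores the least-significant byte at the lowest address.
Reassemble most-significant byte first: 59 2B → 0x592B.
0x592B = 22827.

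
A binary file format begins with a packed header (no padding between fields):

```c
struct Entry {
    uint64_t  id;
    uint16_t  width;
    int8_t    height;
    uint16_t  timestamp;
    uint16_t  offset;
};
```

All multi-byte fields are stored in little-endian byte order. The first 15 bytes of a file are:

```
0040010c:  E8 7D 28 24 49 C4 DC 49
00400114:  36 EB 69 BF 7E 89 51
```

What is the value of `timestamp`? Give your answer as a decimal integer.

`timestamp` follows `id` (8 B), `width` (2 B), `height` (1 B), so it starts at offset 8 + 2 + 1 = 11 and occupies 2 bytes.
Bytes at offsets 11..12: BF 7E.
Little-endian: lowest address holds the least-significant byte.
Reassemble most-significant byte first: 7E BF → 0x7EBF.
0x7EBF = 32447.

32447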